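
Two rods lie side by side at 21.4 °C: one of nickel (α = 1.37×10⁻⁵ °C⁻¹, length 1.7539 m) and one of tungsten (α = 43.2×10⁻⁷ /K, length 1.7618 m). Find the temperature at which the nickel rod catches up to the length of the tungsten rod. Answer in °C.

L₁(1 + α₁ΔT) = L₂(1 + α₂ΔT) ⇒ ΔT = (L₂ − L₁)/(α₁L₁ − α₂L₂)
L₂ − L₁ = 1.7618 − 1.7539 = 7.90×10⁻³ m
α₁L₁ − α₂L₂ = 1.37×10⁻⁵×1.7539 − 43.2×10⁻⁷×1.7618 = 1.6417454×10⁻⁵ m/K
ΔT = 7.90×10⁻³ / 1.6417454×10⁻⁵ = 481.195 K
T = 21.4 + 481.195 = 502.595 °C

T = 502.6 °C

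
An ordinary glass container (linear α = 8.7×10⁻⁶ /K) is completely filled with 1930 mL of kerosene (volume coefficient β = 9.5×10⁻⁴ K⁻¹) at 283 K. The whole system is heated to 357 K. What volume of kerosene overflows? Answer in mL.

The container also expands: β_container ≈ 3α = 2.61×10⁻⁵ /K
Net overflow = V₀(β_liq − 3α_cont)ΔT
β − 3α = 9.50×10⁻⁴ − 2.61×10⁻⁵ = 9.239×10⁻⁴ /K; ΔT = 74 K
ΔV = 1930 × 9.239×10⁻⁴ × 74 = 132 mL

132 mL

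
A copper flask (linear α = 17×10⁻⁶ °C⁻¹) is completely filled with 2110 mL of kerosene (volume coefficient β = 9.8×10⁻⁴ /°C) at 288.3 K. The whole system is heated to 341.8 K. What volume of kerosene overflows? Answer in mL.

The flask also expands: β_container ≈ 3α = 5.1×10⁻⁵ /K
Net overflow = V₀(β_liq − 3α_cont)ΔT
β − 3α = 9.80×10⁻⁴ − 5.1×10⁻⁵ = 9.29×10⁻⁴ /K; ΔT = 53.5 K
ΔV = 2110 × 9.29×10⁻⁴ × 53.5 = 105 mL

105 mL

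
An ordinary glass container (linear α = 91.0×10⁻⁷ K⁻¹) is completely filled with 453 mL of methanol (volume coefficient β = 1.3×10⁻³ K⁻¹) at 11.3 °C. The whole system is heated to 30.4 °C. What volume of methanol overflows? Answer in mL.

11.0 mL

The container also expands: β_container ≈ 3α = 2.73×10⁻⁵ /K
Net overflow = V₀(β_liq − 3α_cont)ΔT
β − 3α = 1.30×10⁻³ − 2.73×10⁻⁵ = 1.2727×10⁻³ /K; ΔT = 19.1 K
ΔV = 453 × 1.2727×10⁻³ × 19.1 = 11.0 mL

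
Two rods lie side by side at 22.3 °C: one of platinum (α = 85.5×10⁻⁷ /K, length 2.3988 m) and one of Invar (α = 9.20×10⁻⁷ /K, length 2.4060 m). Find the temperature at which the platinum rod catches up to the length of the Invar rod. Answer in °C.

T = 415.8 °C

L₁(1 + α₁ΔT) = L₂(1 + α₂ΔT) ⇒ ΔT = (L₂ − L₁)/(α₁L₁ − α₂L₂)
L₂ − L₁ = 2.4060 − 2.3988 = 7.20×10⁻³ m
α₁L₁ − α₂L₂ = 85.5×10⁻⁷×2.3988 − 9.20×10⁻⁷×2.4060 = 1.829622×10⁻⁵ m/K
ΔT = 7.20×10⁻³ / 1.829622×10⁻⁵ = 393.524 K
T = 22.3 + 393.524 = 415.824 °C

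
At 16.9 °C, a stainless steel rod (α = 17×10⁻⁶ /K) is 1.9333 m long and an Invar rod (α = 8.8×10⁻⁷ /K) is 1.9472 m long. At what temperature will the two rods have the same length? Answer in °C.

T = 463.1 °C

L₁(1 + α₁ΔT) = L₂(1 + α₂ΔT) ⇒ ΔT = (L₂ − L₁)/(α₁L₁ − α₂L₂)
L₂ − L₁ = 1.9472 − 1.9333 = 1.39×10⁻² m
α₁L₁ − α₂L₂ = 17×10⁻⁶×1.9333 − 8.8×10⁻⁷×1.9472 = 3.1152564×10⁻⁵ m/K
ΔT = 1.39×10⁻² / 3.1152564×10⁻⁵ = 446.191 K
T = 16.9 + 446.191 = 463.091 °C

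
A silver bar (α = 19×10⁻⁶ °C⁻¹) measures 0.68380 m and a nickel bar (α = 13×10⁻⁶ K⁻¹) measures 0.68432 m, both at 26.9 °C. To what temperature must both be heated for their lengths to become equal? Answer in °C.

T = 153.9 °C

L₁(1 + α₁ΔT) = L₂(1 + α₂ΔT) ⇒ ΔT = (L₂ − L₁)/(α₁L₁ − α₂L₂)
L₂ − L₁ = 0.68432 − 0.68380 = 5.20×10⁻⁴ m
α₁L₁ − α₂L₂ = 19×10⁻⁶×0.68380 − 13×10⁻⁶×0.68432 = 4.09604×10⁻⁶ m/K
ΔT = 5.20×10⁻⁴ / 4.09604×10⁻⁶ = 126.952 K
T = 26.9 + 126.952 = 153.852 °C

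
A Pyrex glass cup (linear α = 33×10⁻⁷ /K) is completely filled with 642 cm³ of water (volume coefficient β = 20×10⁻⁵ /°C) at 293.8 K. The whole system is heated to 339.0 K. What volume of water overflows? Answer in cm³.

5.52 cm³

The cup also expands: β_container ≈ 3α = 9.9×10⁻⁶ /K
Net overflow = V₀(β_liq − 3α_cont)ΔT
β − 3α = 2.00×10⁻⁴ − 9.9×10⁻⁶ = 1.901×10⁻⁴ /K; ΔT = 45.2 K
ΔV = 642 × 1.901×10⁻⁴ × 45.2 = 5.52 cm³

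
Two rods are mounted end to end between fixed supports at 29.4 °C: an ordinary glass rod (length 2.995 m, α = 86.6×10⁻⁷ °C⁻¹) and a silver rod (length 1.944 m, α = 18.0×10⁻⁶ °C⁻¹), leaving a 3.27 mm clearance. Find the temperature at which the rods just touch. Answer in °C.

α₁L₁ = 2.59367×10⁻⁵ m/K, α₂L₂ = 3.4992×10⁻⁵ m/K → total 6.09287×10⁻⁵ m/K
ΔT = g/(α₁L₁+α₂L₂) = 3.27×10⁻³ / 6.09287×10⁻⁵ = 53.669 K
T = 29.4 + 53.669 = 83.069 °C

T = 83.1 °C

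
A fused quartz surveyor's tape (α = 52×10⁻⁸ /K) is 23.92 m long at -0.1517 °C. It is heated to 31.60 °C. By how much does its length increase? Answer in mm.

|ΔT| = |31.60 − (-0.1517)| = 31.7517 K
ΔL = αL₀ΔT = (52×10⁻⁸)(23.92)(31.7517) = 3.95×10⁻⁴ m

ΔL = 0.395 mm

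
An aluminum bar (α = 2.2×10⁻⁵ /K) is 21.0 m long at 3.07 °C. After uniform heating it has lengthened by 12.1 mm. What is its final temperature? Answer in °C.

T = 29.3 °C

ΔL = αL₀ΔT ⇒ ΔT = ΔL / (αL₀)
ΔT = 12.1×10⁻³ m / (2.2×10⁻⁵ × 21.0 m) = 26.190 K
T = 3.07 + 26.190 = 29.260 °C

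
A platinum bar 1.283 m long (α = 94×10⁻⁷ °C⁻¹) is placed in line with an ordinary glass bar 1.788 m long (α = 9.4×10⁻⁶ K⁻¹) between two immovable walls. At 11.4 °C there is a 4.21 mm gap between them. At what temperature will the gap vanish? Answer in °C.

T = 157 °C

α₁L₁ = 1.20602×10⁻⁵ m/K, α₂L₂ = 1.68072×10⁻⁵ m/K → total 2.88674×10⁻⁵ m/K
ΔT = g/(α₁L₁+α₂L₂) = 4.21×10⁻³ / 2.88674×10⁻⁵ = 145.84 K
T = 11.4 + 145.84 = 157.24 °C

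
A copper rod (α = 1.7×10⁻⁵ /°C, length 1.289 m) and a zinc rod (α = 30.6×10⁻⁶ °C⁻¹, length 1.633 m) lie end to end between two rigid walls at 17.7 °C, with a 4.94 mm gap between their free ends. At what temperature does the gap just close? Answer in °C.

T = 86.4 °C

α₁L₁ = 2.1913×10⁻⁵ m/K, α₂L₂ = 4.99698×10⁻⁵ m/K → total 7.18828×10⁻⁵ m/K
ΔT = g/(α₁L₁+α₂L₂) = 4.94×10⁻³ / 7.18828×10⁻⁵ = 68.723 K
T = 17.7 + 68.723 = 86.423 °C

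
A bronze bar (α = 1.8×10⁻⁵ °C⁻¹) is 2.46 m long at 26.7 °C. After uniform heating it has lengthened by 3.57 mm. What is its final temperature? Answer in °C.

T = 107 °C

ΔL = αL₀ΔT ⇒ ΔT = ΔL / (αL₀)
ΔT = 3.57×10⁻³ m / (1.8×10⁻⁵ × 2.46 m) = 80.62 K
T = 26.7 + 80.62 = 107.32 °C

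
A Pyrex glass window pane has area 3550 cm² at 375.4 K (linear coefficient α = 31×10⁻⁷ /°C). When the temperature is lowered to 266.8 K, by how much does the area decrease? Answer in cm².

Area coefficient ≈ 2α; |ΔT| = 108.6 K
ΔA = 2αA₀ΔT = 2(31×10⁻⁷)(3550)(108.6) = 2.39 cm²

ΔA = 2.39 cm²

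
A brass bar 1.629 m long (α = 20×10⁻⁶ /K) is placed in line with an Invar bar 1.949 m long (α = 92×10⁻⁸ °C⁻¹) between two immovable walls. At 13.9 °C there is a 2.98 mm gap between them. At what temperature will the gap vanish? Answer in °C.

T = 101 °C

Gap closes when ΔL₁ + ΔL₂ = 2.98 mm = 2.98×10⁻³ m
(α₁L₁ + α₂L₂)ΔT = g
α₁L₁ + α₂L₂ = 20×10⁻⁶×1.629 + 92×10⁻⁸×1.949 = 3.437308×10⁻⁵ m/K
ΔT = 2.98×10⁻³ / 3.437308×10⁻⁵ = 86.70 K
T = 13.9 + 86.70 = 100.60 °C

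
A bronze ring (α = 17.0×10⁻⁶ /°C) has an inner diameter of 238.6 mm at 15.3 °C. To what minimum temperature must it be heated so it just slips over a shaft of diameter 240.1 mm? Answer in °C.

T = 385 °C

Required Δd = 240.1 − 238.6 = 1.5 mm
Δd = αd₀ΔT ⇒ ΔT = Δd/(αd₀) = 1.5 / (17.0×10⁻⁶ × 238.6) = 369.80 K
T_min = 15.3 + 369.80 = 385.10 °C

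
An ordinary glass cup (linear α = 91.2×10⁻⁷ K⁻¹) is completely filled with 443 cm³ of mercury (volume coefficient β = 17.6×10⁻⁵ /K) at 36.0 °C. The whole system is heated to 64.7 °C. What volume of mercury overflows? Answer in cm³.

The cup also expands: β_container ≈ 3α = 2.736×10⁻⁵ /K
Net overflow = V₀(β_liq − 3α_cont)ΔT
β − 3α = 1.76×10⁻⁴ − 2.736×10⁻⁵ = 1.4864×10⁻⁴ /K; ΔT = 28.7 K
ΔV = 443 × 1.4864×10⁻⁴ × 28.7 = 1.89 cm³

1.89 cm³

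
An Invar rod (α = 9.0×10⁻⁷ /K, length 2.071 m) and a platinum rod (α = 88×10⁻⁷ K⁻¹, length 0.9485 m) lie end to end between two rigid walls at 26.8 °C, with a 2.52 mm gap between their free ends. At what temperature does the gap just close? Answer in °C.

T = 274 °C

α₁L₁ = 1.8639×10⁻⁶ m/K, α₂L₂ = 8.3468×10⁻⁶ m/K → total 1.02107×10⁻⁵ m/K
ΔT = g/(α₁L₁+α₂L₂) = 2.52×10⁻³ / 1.02107×10⁻⁵ = 246.80 K
T = 26.8 + 246.80 = 273.60 °C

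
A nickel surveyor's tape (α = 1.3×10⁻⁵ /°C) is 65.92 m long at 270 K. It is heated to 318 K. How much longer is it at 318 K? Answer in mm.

|ΔT| = |318 − 270| = 48 K
ΔL = αL₀ΔT = (1.3×10⁻⁵)(65.92)(48) = 4.11×10⁻² m

ΔL = 41.1 mm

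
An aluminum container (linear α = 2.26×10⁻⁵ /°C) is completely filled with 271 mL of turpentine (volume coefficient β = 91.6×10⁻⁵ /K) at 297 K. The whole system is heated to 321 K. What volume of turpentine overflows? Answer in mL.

The container also expands: β_container ≈ 3α = 6.78×10⁻⁵ /K
Net overflow = V₀(β_liq − 3α_cont)ΔT
β − 3α = 9.16×10⁻⁴ − 6.78×10⁻⁵ = 8.482×10⁻⁴ /K; ΔT = 24 K
ΔV = 271 × 8.482×10⁻⁴ × 24 = 5.52 mL

5.52 mL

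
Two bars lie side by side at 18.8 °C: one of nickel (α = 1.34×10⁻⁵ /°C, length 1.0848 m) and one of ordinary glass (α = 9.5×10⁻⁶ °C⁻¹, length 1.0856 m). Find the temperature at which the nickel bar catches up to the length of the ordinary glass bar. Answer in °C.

L₁(1 + α₁ΔT) = L₂(1 + α₂ΔT) ⇒ ΔT = (L₂ − L₁)/(α₁L₁ − α₂L₂)
L₂ − L₁ = 1.0856 − 1.0848 = 8.00×10⁻⁴ m
α₁L₁ − α₂L₂ = 1.34×10⁻⁵×1.0848 − 9.5×10⁻⁶×1.0856 = 4.22312×10⁻⁶ m/K
ΔT = 8.00×10⁻⁴ / 4.22312×10⁻⁶ = 189.433 K
T = 18.8 + 189.433 = 208.233 °C

T = 208.2 °C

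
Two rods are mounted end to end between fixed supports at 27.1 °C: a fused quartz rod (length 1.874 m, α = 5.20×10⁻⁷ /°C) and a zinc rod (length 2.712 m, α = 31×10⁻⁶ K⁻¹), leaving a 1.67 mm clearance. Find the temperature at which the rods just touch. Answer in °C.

T = 46.7 °C

Gap closes when ΔL₁ + ΔL₂ = 1.67 mm = 1.67×10⁻³ m
(α₁L₁ + α₂L₂)ΔT = g
α₁L₁ + α₂L₂ = 5.20×10⁻⁷×1.874 + 31×10⁻⁶×2.712 = 8.504648×10⁻⁵ m/K
ΔT = 1.67×10⁻³ / 8.504648×10⁻⁵ = 19.636 K
T = 27.1 + 19.636 = 46.736 °C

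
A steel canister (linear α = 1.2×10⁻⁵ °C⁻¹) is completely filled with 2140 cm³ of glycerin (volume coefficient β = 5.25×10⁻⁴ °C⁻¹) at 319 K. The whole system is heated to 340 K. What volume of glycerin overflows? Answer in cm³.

22.0 cm³

The canister also expands: β_container ≈ 3α = 3.6×10⁻⁵ /K
Net overflow = V₀(β_liq − 3α_cont)ΔT
β − 3α = 5.25×10⁻⁴ − 3.6×10⁻⁵ = 4.89×10⁻⁴ /K; ΔT = 21 K
ΔV = 2140 × 4.89×10⁻⁴ × 21 = 22.0 cm³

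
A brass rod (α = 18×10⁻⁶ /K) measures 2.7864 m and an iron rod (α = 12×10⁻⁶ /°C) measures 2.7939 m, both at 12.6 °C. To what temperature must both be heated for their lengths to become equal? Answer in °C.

Equal length when α₁L₁ΔT − α₂L₂ΔT = L₂ − L₁ = 7.50×10⁻³ m
α₁L₁ = 5.01552×10⁻⁵, α₂L₂ = 3.35268×10⁻⁵ → Δ(αL) = 1.66284×10⁻⁵ m/K
ΔT = 7.50×10⁻³ / 1.66284×10⁻⁵ = 451.036 K, so T = 12.6 + 451.036 = 463.636 °C

T = 463.6 °C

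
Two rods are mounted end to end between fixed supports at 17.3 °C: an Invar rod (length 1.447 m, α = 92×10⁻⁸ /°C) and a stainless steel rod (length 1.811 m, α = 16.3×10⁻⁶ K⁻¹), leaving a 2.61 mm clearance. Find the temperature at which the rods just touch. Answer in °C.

α₁L₁ = 1.33124×10⁻⁶ m/K, α₂L₂ = 2.95193×10⁻⁵ m/K → total 3.085054×10⁻⁵ m/K
ΔT = g/(α₁L₁+α₂L₂) = 2.61×10⁻³ / 3.085054×10⁻⁵ = 84.60 K
T = 17.3 + 84.60 = 101.90 °C

T = 102 °C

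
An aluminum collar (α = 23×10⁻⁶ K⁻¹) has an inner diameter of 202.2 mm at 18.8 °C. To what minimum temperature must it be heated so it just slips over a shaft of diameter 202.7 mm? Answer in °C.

T = 126 °C

Required Δd = 202.7 − 202.2 = 0.5 mm
Δd = αd₀ΔT ⇒ ΔT = Δd/(αd₀) = 0.5 / (23×10⁻⁶ × 202.2) = 107.51 K
T_min = 18.8 + 107.51 = 126.31 °C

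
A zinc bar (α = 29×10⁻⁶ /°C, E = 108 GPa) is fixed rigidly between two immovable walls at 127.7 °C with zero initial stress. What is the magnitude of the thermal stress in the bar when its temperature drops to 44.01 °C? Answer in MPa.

σ = 262 MPa

Fully constrained: the free strain ε = αΔT is blocked, so σ = Eε = EαΔT.
|ΔT| = 83.69 K
σ = 108×10⁹ × 29×10⁻⁶ × 83.69 = 2.62×10⁸ Pa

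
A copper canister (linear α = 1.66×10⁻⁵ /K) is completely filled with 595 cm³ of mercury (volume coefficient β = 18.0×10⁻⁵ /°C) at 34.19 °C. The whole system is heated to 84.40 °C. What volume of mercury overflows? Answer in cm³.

The canister also expands: β_container ≈ 3α = 4.98×10⁻⁵ /K
Net overflow = V₀(β_liq − 3α_cont)ΔT
β − 3α = 1.80×10⁻⁴ − 4.98×10⁻⁵ = 1.302×10⁻⁴ /K; ΔT = 50.21 K
ΔV = 595 × 1.302×10⁻⁴ × 50.21 = 3.89 cm³

3.89 cm³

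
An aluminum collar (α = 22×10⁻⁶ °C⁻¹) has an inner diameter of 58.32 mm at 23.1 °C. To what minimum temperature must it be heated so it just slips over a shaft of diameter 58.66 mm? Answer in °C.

Required Δd = 58.66 − 58.32 = 0.34 mm
Δd = αd₀ΔT ⇒ ΔT = Δd/(αd₀) = 0.34 / (22×10⁻⁶ × 58.32) = 265.00 K
T_min = 23.1 + 265.00 = 288.10 °C

T = 288 °C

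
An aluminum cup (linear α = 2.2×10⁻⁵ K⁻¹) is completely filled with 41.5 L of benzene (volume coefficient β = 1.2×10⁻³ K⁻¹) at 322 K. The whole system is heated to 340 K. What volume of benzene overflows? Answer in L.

The cup also expands: β_container ≈ 3α = 6.6×10⁻⁵ /K
Net overflow = V₀(β_liq − 3α_cont)ΔT
β − 3α = 1.20×10⁻³ − 6.6×10⁻⁵ = 1.134×10⁻³ /K; ΔT = 18 K
ΔV = 41.5 × 1.134×10⁻³ × 18 = 0.847 L

0.847 L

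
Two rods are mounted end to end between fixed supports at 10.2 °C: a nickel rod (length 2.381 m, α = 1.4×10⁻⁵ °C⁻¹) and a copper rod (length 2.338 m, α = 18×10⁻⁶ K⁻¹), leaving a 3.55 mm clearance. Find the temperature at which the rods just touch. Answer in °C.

α₁L₁ = 3.3334×10⁻⁵ m/K, α₂L₂ = 4.2084×10⁻⁵ m/K → total 7.5418×10⁻⁵ m/K
ΔT = g/(α₁L₁+α₂L₂) = 3.55×10⁻³ / 7.5418×10⁻⁵ = 47.071 K
T = 10.2 + 47.071 = 57.271 °C

T = 57.3 °C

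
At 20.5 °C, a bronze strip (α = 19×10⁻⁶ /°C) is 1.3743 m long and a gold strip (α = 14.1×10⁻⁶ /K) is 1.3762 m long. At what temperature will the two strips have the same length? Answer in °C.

Equal length when α₁L₁ΔT − α₂L₂ΔT = L₂ − L₁ = 1.90×10⁻³ m
α₁L₁ = 2.61117×10⁻⁵, α₂L₂ = 1.940442×10⁻⁵ → Δ(αL) = 6.70728×10⁻⁶ m/K
ΔT = 1.90×10⁻³ / 6.70728×10⁻⁶ = 283.274 K, so T = 20.5 + 283.274 = 303.774 °C

T = 303.8 °C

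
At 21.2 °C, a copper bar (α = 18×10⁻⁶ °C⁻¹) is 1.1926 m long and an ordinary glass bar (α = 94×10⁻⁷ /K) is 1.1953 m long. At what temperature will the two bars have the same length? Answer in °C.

L₁(1 + α₁ΔT) = L₂(1 + α₂ΔT) ⇒ ΔT = (L₂ − L₁)/(α₁L₁ − α₂L₂)
L₂ − L₁ = 1.1953 − 1.1926 = 2.70×10⁻³ m
α₁L₁ − α₂L₂ = 18×10⁻⁶×1.1926 − 94×10⁻⁷×1.1953 = 1.023098×10⁻⁵ m/K
ΔT = 2.70×10⁻³ / 1.023098×10⁻⁵ = 263.904 K
T = 21.2 + 263.904 = 285.104 °C

T = 285.1 °C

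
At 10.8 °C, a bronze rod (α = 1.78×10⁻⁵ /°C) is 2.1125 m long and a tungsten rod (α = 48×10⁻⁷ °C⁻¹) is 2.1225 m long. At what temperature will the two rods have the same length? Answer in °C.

Equal length when α₁L₁ΔT − α₂L₂ΔT = L₂ − L₁ = 1.00×10⁻² m
α₁L₁ = 3.76025×10⁻⁵, α₂L₂ = 1.0188×10⁻⁵ → Δ(αL) = 2.74145×10⁻⁵ m/K
ΔT = 1.00×10⁻² / 2.74145×10⁻⁵ = 364.770 K, so T = 10.8 + 364.770 = 375.570 °C

T = 375.6 °C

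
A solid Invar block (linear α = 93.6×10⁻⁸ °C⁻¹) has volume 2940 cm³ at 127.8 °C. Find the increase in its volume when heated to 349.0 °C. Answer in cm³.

ΔV = 1.83 cm³

Isotropic solid: β ≈ 3α = 2.8×10⁻⁶ /K; ΔT = 221.2 K
ΔV = 3αV₀ΔT = 3(93.6×10⁻⁸)(2940)(221.2) = 1.83 cm³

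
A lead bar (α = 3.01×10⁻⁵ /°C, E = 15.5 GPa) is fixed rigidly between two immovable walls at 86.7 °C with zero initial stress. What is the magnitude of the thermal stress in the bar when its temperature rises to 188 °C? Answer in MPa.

Fully constrained: the free strain ε = αΔT is blocked, so σ = Eε = EαΔT.
|ΔT| = 101.3 K
σ = 15.5×10⁹ × 3.01×10⁻⁵ × 101.3 = 4.73×10⁷ Pa

σ = 47.3 MPa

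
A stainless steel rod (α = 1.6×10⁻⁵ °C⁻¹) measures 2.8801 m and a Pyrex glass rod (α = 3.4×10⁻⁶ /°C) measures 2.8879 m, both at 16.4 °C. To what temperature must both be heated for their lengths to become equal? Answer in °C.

T = 231.5 °C

L₁(1 + α₁ΔT) = L₂(1 + α₂ΔT) ⇒ ΔT = (L₂ − L₁)/(α₁L₁ − α₂L₂)
L₂ − L₁ = 2.8879 − 2.8801 = 7.80×10⁻³ m
α₁L₁ − α₂L₂ = 1.6×10⁻⁵×2.8801 − 3.4×10⁻⁶×2.8879 = 3.626274×10⁻⁵ m/K
ΔT = 7.80×10⁻³ / 3.626274×10⁻⁵ = 215.097 K
T = 16.4 + 215.097 = 231.497 °C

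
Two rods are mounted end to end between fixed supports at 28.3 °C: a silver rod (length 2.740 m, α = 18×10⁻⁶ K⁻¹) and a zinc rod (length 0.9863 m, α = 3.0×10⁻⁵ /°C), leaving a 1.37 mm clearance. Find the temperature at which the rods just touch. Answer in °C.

α₁L₁ = 4.932×10⁻⁵ m/K, α₂L₂ = 2.9589×10⁻⁵ m/K → total 7.8909×10⁻⁵ m/K
ΔT = g/(α₁L₁+α₂L₂) = 1.37×10⁻³ / 7.8909×10⁻⁵ = 17.362 K
T = 28.3 + 17.362 = 45.662 °C

T = 45.7 °C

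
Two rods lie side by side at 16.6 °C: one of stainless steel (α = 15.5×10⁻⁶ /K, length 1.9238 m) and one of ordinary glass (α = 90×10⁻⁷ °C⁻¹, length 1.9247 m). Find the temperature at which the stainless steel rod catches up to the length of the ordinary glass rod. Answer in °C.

T = 88.62 °C

L₁(1 + α₁ΔT) = L₂(1 + α₂ΔT) ⇒ ΔT = (L₂ − L₁)/(α₁L₁ − α₂L₂)
L₂ − L₁ = 1.9247 − 1.9238 = 9.00×10⁻⁴ m
α₁L₁ − α₂L₂ = 15.5×10⁻⁶×1.9238 − 90×10⁻⁷×1.9247 = 1.24966×10⁻⁵ m/K
ΔT = 9.00×10⁻⁴ / 1.24966×10⁻⁵ = 72.0196 K
T = 16.6 + 72.0196 = 88.6196 °C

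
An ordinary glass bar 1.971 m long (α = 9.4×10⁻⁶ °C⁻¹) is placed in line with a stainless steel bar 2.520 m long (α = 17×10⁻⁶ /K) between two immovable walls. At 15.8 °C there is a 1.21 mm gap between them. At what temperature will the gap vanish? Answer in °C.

T = 35.5 °C

Gap closes when ΔL₁ + ΔL₂ = 1.21 mm = 1.21×10⁻³ m
(α₁L₁ + α₂L₂)ΔT = g
α₁L₁ + α₂L₂ = 9.4×10⁻⁶×1.971 + 17×10⁻⁶×2.520 = 6.13674×10⁻⁵ m/K
ΔT = 1.21×10⁻³ / 6.13674×10⁻⁵ = 19.717 K
T = 15.8 + 19.717 = 35.517 °C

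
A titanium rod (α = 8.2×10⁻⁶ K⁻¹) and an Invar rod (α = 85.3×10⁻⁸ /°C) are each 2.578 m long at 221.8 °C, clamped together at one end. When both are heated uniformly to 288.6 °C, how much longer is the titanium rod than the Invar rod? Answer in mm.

ΔT = 66.8 K
titanium: ΔL = 8.2×10⁻⁶ × 2.578 m × 66.8 = 1.4121×10⁻³ m = 1.4121 mm
Invar: ΔL = 85.3×10⁻⁸ × 2.578 m × 66.8 = 1.4690×10⁻⁴ m = 0.14690 mm
difference = 1.4121 − 0.14690 = 1.2652 mm

1.27 mm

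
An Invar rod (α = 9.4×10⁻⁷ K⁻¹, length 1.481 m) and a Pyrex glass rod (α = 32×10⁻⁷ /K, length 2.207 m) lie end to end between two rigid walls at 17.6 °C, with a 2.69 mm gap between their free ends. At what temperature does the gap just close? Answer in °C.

α₁L₁ = 1.39214×10⁻⁶ m/K, α₂L₂ = 7.0624×10⁻⁶ m/K → total 8.45454×10⁻⁶ m/K
ΔT = g/(α₁L₁+α₂L₂) = 2.69×10⁻³ / 8.45454×10⁻⁶ = 318.17 K
T = 17.6 + 318.17 = 335.77 °C

T = 336 °C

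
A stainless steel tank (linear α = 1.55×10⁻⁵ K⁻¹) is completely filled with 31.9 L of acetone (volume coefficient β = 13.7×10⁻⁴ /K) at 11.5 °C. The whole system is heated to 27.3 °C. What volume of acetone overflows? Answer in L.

0.667 L

The tank also expands: β_container ≈ 3α = 4.65×10⁻⁵ /K
Net overflow = V₀(β_liq − 3α_cont)ΔT
β − 3α = 1.37×10⁻³ − 4.65×10⁻⁵ = 1.3235×10⁻³ /K; ΔT = 15.8 K
ΔV = 31.9 × 1.3235×10⁻³ × 15.8 = 0.667 L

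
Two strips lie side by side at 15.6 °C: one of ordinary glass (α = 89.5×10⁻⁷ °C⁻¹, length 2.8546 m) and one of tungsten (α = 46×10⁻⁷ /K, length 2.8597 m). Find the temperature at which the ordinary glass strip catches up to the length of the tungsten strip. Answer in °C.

L₁(1 + α₁ΔT) = L₂(1 + α₂ΔT) ⇒ ΔT = (L₂ − L₁)/(α₁L₁ − α₂L₂)
L₂ − L₁ = 2.8597 − 2.8546 = 5.10×10⁻³ m
α₁L₁ − α₂L₂ = 89.5×10⁻⁷×2.8546 − 46×10⁻⁷×2.8597 = 1.239405×10⁻⁵ m/K
ΔT = 5.10×10⁻³ / 1.239405×10⁻⁵ = 411.488 K
T = 15.6 + 411.488 = 427.088 °C

T = 427.1 °C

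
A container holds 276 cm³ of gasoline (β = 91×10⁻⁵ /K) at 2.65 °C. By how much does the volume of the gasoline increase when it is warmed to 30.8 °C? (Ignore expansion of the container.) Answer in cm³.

|ΔT| = |30.8 − 2.65| = 28.15 K
ΔV = βV₀ΔT = (91×10⁻⁵)(276)(28.15) = 7.07 cm³

ΔV = 7.07 cm³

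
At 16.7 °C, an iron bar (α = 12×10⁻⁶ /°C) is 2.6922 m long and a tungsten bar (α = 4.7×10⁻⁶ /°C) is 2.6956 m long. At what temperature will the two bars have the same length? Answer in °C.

L₁(1 + α₁ΔT) = L₂(1 + α₂ΔT) ⇒ ΔT = (L₂ − L₁)/(α₁L₁ − α₂L₂)
L₂ − L₁ = 2.6956 − 2.6922 = 3.40×10⁻³ m
α₁L₁ − α₂L₂ = 12×10⁻⁶×2.6922 − 4.7×10⁻⁶×2.6956 = 1.963708×10⁻⁵ m/K
ΔT = 3.40×10⁻³ / 1.963708×10⁻⁵ = 173.142 K
T = 16.7 + 173.142 = 189.842 °C

T = 189.8 °C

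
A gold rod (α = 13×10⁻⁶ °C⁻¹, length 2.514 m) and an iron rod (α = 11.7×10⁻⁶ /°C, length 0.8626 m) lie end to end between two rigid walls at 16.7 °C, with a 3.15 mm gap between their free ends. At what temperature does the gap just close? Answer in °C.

T = 90.3 °C

Gap closes when ΔL₁ + ΔL₂ = 3.15 mm = 3.15×10⁻³ m
(α₁L₁ + α₂L₂)ΔT = g
α₁L₁ + α₂L₂ = 13×10⁻⁶×2.514 + 11.7×10⁻⁶×0.8626 = 4.277442×10⁻⁵ m/K
ΔT = 3.15×10⁻³ / 4.277442×10⁻⁵ = 73.642 K
T = 16.7 + 73.642 = 90.342 °C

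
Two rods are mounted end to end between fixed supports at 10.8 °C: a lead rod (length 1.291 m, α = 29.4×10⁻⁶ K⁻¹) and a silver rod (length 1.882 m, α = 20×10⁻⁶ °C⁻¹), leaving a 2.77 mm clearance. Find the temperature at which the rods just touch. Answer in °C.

α₁L₁ = 3.79554×10⁻⁵ m/K, α₂L₂ = 3.764×10⁻⁵ m/K → total 7.55954×10⁻⁵ m/K
ΔT = g/(α₁L₁+α₂L₂) = 2.77×10⁻³ / 7.55954×10⁻⁵ = 36.642 K
T = 10.8 + 36.642 = 47.442 °C

T = 47.4 °C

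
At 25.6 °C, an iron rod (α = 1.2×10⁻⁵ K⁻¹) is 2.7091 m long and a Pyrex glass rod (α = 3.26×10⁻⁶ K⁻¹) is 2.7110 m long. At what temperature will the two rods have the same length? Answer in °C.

T = 105.9 °C

L₁(1 + α₁ΔT) = L₂(1 + α₂ΔT) ⇒ ΔT = (L₂ − L₁)/(α₁L₁ − α₂L₂)
L₂ − L₁ = 2.7110 − 2.7091 = 1.90×10⁻³ m
α₁L₁ − α₂L₂ = 1.2×10⁻⁵×2.7091 − 3.26×10⁻⁶×2.7110 = 2.367134×10⁻⁵ m/K
ΔT = 1.90×10⁻³ / 2.367134×10⁻⁵ = 80.266 K
T = 25.6 + 80.266 = 105.866 °C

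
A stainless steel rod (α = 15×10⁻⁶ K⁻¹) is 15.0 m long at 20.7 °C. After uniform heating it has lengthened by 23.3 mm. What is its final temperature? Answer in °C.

ΔL = αL₀ΔT ⇒ ΔT = ΔL / (αL₀)
ΔT = 23.3×10⁻³ m / (15×10⁻⁶ × 15.0 m) = 103.56 K
T = 20.7 + 103.56 = 124.26 °C

T = 124 °C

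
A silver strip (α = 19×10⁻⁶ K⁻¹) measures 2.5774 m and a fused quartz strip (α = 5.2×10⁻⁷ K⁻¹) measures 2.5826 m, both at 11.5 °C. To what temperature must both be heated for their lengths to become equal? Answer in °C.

T = 120.7 °C

Equal length when α₁L₁ΔT − α₂L₂ΔT = L₂ − L₁ = 5.20×10⁻³ m
α₁L₁ = 4.89706×10⁻⁵, α₂L₂ = 1.342952×10⁻⁶ → Δ(αL) = 4.7627648×10⁻⁵ m/K
ΔT = 5.20×10⁻³ / 4.7627648×10⁻⁵ = 109.180 K, so T = 11.5 + 109.180 = 120.680 °C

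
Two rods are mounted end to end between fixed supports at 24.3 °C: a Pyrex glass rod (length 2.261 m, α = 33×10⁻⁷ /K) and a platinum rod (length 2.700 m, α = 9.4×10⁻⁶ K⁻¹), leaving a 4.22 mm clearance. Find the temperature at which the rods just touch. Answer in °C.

Gap closes when ΔL₁ + ΔL₂ = 4.22 mm = 4.22×10⁻³ m
(α₁L₁ + α₂L₂)ΔT = g
α₁L₁ + α₂L₂ = 33×10⁻⁷×2.261 + 9.4×10⁻⁶×2.700 = 3.28413×10⁻⁵ m/K
ΔT = 4.22×10⁻³ / 3.28413×10⁻⁵ = 128.50 K
T = 24.3 + 128.50 = 152.80 °C

T = 153 °C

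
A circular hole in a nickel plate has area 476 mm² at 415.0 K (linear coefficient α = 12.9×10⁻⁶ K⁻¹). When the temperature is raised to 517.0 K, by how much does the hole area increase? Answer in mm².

Area coefficient ≈ 2α; |ΔT| = 102.0 K
ΔA = 2αA₀ΔT = 2(12.9×10⁻⁶)(476)(102.0) = 1.25 mm²

ΔA = 1.25 mm²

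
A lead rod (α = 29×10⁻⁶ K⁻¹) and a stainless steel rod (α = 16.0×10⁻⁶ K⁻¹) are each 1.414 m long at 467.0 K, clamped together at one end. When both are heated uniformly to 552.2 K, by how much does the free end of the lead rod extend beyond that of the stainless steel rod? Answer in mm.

1.57 mm

ΔT = 85.2 K
lead: ΔL = 29×10⁻⁶ × 1.414 m × 85.2 = 3.4937×10⁻³ m = 3.4937 mm
stainless steel: ΔL = 16.0×10⁻⁶ × 1.414 m × 85.2 = 1.9276×10⁻³ m = 1.9276 mm
difference = 3.4937 − 1.9276 = 1.5661 mm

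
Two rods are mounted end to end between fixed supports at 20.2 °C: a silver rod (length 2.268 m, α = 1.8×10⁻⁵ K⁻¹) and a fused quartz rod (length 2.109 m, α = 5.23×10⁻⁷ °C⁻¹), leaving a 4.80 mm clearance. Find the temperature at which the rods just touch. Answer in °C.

T = 135 °C

Gap closes when ΔL₁ + ΔL₂ = 4.80 mm = 4.80×10⁻³ m
(α₁L₁ + α₂L₂)ΔT = g
α₁L₁ + α₂L₂ = 1.8×10⁻⁵×2.268 + 5.23×10⁻⁷×2.109 = 4.1927007×10⁻⁵ m/K
ΔT = 4.80×10⁻³ / 4.1927007×10⁻⁵ = 114.48 K
T = 20.2 + 114.48 = 134.68 °C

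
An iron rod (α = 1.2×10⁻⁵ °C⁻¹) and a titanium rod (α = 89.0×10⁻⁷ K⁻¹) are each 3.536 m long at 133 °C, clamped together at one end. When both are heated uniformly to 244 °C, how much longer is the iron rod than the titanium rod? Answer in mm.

1.22 mm

ΔT = 111 K
iron: ΔL = 1.2×10⁻⁵ × 3.536 m × 111 = 4.7100×10⁻³ m = 4.7100 mm
titanium: ΔL = 89.0×10⁻⁷ × 3.536 m × 111 = 3.4932×10⁻³ m = 3.4932 mm
difference = 4.7100 − 3.4932 = 1.2168 mm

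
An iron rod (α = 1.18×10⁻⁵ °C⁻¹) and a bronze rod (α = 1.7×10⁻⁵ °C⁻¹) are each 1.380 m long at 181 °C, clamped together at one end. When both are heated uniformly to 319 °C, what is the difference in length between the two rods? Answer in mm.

ΔT = 138 K
iron: ΔL = 1.18×10⁻⁵ × 1.380 m × 138 = 2.2472×10⁻³ m = 2.2472 mm
bronze: ΔL = 1.7×10⁻⁵ × 1.380 m × 138 = 3.2375×10⁻³ m = 3.2375 mm
difference = 3.2375 − 2.2472 = 0.9903 mm

0.990 mm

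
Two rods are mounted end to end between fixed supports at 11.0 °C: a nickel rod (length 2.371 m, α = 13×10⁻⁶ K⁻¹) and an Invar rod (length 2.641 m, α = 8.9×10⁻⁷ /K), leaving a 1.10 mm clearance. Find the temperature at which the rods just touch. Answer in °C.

α₁L₁ = 3.0823×10⁻⁵ m/K, α₂L₂ = 2.35049×10⁻⁶ m/K → total 3.317349×10⁻⁵ m/K
ΔT = g/(α₁L₁+α₂L₂) = 1.10×10⁻³ / 3.317349×10⁻⁵ = 33.159 K
T = 11.0 + 33.159 = 44.159 °C

T = 44.2 °C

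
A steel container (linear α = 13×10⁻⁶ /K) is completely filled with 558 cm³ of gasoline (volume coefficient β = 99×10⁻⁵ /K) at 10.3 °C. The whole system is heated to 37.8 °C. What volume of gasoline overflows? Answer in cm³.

14.6 cm³

The container also expands: β_container ≈ 3α = 3.9×10⁻⁵ /K
Net overflow = V₀(β_liq − 3α_cont)ΔT
β − 3α = 9.90×10⁻⁴ − 3.9×10⁻⁵ = 9.51×10⁻⁴ /K; ΔT = 27.5 K
ΔV = 558 × 9.51×10⁻⁴ × 27.5 = 14.6 cm³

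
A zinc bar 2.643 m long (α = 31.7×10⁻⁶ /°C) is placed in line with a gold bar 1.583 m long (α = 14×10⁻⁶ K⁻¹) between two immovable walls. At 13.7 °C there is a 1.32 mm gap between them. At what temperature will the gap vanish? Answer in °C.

T = 26.2 °C

α₁L₁ = 8.37831×10⁻⁵ m/K, α₂L₂ = 2.2162×10⁻⁵ m/K → total 1.059451×10⁻⁴ m/K
ΔT = g/(α₁L₁+α₂L₂) = 1.32×10⁻³ / 1.059451×10⁻⁴ = 12.459 K
T = 13.7 + 12.459 = 26.159 °C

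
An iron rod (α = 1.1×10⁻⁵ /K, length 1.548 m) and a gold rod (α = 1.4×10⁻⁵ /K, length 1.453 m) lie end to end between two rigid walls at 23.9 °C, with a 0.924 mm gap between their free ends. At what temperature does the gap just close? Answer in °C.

Gap closes when ΔL₁ + ΔL₂ = 0.924 mm = 9.24×10⁻⁴ m
(α₁L₁ + α₂L₂)ΔT = g
α₁L₁ + α₂L₂ = 1.1×10⁻⁵×1.548 + 1.4×10⁻⁵×1.453 = 3.737×10⁻⁵ m/K
ΔT = 9.24×10⁻⁴ / 3.737×10⁻⁵ = 24.726 K
T = 23.9 + 24.726 = 48.626 °C

T = 48.6 °C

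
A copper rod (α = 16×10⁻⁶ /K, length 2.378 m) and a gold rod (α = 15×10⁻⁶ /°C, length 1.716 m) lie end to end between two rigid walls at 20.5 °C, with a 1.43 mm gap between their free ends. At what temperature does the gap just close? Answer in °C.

T = 42.9 °C

Gap closes when ΔL₁ + ΔL₂ = 1.43 mm = 1.43×10⁻³ m
(α₁L₁ + α₂L₂)ΔT = g
α₁L₁ + α₂L₂ = 16×10⁻⁶×2.378 + 15×10⁻⁶×1.716 = 6.3788×10⁻⁵ m/K
ΔT = 1.43×10⁻³ / 6.3788×10⁻⁵ = 22.418 K
T = 20.5 + 22.418 = 42.918 °C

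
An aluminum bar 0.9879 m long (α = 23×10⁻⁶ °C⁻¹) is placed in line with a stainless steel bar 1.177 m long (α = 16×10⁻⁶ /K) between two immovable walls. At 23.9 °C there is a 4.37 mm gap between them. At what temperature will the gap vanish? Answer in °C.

T = 129 °C

Gap closes when ΔL₁ + ΔL₂ = 4.37 mm = 4.37×10⁻³ m
(α₁L₁ + α₂L₂)ΔT = g
α₁L₁ + α₂L₂ = 23×10⁻⁶×0.9879 + 16×10⁻⁶×1.177 = 4.15537×10⁻⁵ m/K
ΔT = 4.37×10⁻³ / 4.15537×10⁻⁵ = 105.17 K
T = 23.9 + 105.17 = 129.07 °C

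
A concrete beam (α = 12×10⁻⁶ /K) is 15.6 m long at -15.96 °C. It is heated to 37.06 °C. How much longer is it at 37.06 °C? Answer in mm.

|ΔT| = |37.06 − (-15.96)| = 53.02 K
ΔL = αL₀ΔT = (12×10⁻⁶)(15.6)(53.02) = 9.93×10⁻³ m

ΔL = 9.93 mm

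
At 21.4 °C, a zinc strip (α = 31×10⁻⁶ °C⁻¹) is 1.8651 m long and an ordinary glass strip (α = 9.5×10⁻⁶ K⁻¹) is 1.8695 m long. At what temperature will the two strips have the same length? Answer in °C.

T = 131.2 °C

L₁(1 + α₁ΔT) = L₂(1 + α₂ΔT) ⇒ ΔT = (L₂ − L₁)/(α₁L₁ − α₂L₂)
L₂ − L₁ = 1.8695 − 1.8651 = 4.40×10⁻³ m
α₁L₁ − α₂L₂ = 31×10⁻⁶×1.8651 − 9.5×10⁻⁶×1.8695 = 4.005785×10⁻⁵ m/K
ΔT = 4.40×10⁻³ / 4.005785×10⁻⁵ = 109.841 K
T = 21.4 + 109.841 = 131.241 °C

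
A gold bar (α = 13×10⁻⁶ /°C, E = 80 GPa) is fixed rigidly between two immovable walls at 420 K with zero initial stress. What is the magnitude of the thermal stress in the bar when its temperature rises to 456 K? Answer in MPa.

Fully constrained: the free strain ε = αΔT is blocked, so σ = Eε = EαΔT.
|ΔT| = 36 K
σ = 80.0×10⁹ × 13×10⁻⁶ × 36 = 3.74×10⁷ Pa

σ = 37.4 MPa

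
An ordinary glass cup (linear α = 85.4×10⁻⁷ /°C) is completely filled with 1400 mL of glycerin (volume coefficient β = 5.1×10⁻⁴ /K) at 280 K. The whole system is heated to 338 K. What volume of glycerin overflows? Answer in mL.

The cup also expands: β_container ≈ 3α = 2.562×10⁻⁵ /K
Net overflow = V₀(β_liq − 3α_cont)ΔT
β − 3α = 5.10×10⁻⁴ − 2.562×10⁻⁵ = 4.8438×10⁻⁴ /K; ΔT = 58 K
ΔV = 1400 × 4.8438×10⁻⁴ × 58 = 39.3 mL

39.3 mL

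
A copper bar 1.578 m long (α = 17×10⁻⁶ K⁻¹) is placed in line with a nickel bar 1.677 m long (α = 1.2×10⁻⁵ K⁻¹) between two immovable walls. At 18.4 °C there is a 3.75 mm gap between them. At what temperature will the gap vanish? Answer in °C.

α₁L₁ = 2.6826×10⁻⁵ m/K, α₂L₂ = 2.0124×10⁻⁵ m/K → total 4.695×10⁻⁵ m/K
ΔT = g/(α₁L₁+α₂L₂) = 3.75×10⁻³ / 4.695×10⁻⁵ = 79.872 K
T = 18.4 + 79.872 = 98.272 °C

T = 98.3 °C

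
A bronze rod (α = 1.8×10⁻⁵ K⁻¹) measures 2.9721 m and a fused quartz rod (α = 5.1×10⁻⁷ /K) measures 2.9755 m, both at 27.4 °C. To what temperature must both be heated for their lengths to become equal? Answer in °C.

T = 92.81 °C

L₁(1 + α₁ΔT) = L₂(1 + α₂ΔT) ⇒ ΔT = (L₂ − L₁)/(α₁L₁ − α₂L₂)
L₂ − L₁ = 2.9755 − 2.9721 = 3.40×10⁻³ m
α₁L₁ − α₂L₂ = 1.8×10⁻⁵×2.9721 − 5.1×10⁻⁷×2.9755 = 5.1980295×10⁻⁵ m/K
ΔT = 3.40×10⁻³ / 5.1980295×10⁻⁵ = 65.4094 K
T = 27.4 + 65.4094 = 92.8094 °C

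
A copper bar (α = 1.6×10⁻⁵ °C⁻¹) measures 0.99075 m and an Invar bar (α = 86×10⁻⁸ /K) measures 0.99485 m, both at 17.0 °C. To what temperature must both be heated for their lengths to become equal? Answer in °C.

Equal length when α₁L₁ΔT − α₂L₂ΔT = L₂ − L₁ = 4.10×10⁻³ m
α₁L₁ = 1.5852×10⁻⁵, α₂L₂ = 8.55571×10⁻⁷ → Δ(αL) = 1.4996429×10⁻⁵ m/K
ΔT = 4.10×10⁻³ / 1.4996429×10⁻⁵ = 273.398 K, so T = 17.0 + 273.398 = 290.398 °C

T = 290.4 °C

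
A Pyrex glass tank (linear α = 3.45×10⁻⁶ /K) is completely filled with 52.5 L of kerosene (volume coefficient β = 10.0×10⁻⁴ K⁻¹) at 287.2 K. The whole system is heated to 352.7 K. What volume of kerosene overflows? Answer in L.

3.40 L

The tank also expands: β_container ≈ 3α = 1.035×10⁻⁵ /K
Net overflow = V₀(β_liq − 3α_cont)ΔT
β − 3α = 1.00×10⁻³ − 1.035×10⁻⁵ = 9.8965×10⁻⁴ /K; ΔT = 65.5 K
ΔV = 52.5 × 9.8965×10⁻⁴ × 65.5 = 3.40 L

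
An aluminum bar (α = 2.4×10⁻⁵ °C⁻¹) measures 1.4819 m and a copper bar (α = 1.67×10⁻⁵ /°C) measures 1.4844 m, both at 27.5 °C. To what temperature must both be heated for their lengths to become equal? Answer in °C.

L₁(1 + α₁ΔT) = L₂(1 + α₂ΔT) ⇒ ΔT = (L₂ − L₁)/(α₁L₁ − α₂L₂)
L₂ − L₁ = 1.4844 − 1.4819 = 2.50×10⁻³ m
α₁L₁ − α₂L₂ = 2.4×10⁻⁵×1.4819 − 1.67×10⁻⁵×1.4844 = 1.077612×10⁻⁵ m/K
ΔT = 2.50×10⁻³ / 1.077612×10⁻⁵ = 231.994 K
T = 27.5 + 231.994 = 259.494 °C

T = 259.5 °C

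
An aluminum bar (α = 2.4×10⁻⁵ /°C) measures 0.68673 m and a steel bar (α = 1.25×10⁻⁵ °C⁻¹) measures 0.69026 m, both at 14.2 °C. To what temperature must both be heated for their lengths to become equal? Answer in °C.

T = 463.7 °C

L₁(1 + α₁ΔT) = L₂(1 + α₂ΔT) ⇒ ΔT = (L₂ − L₁)/(α₁L₁ − α₂L₂)
L₂ − L₁ = 0.69026 − 0.68673 = 3.53×10⁻³ m
α₁L₁ − α₂L₂ = 2.4×10⁻⁵×0.68673 − 1.25×10⁻⁵×0.69026 = 7.85327×10⁻⁶ m/K
ΔT = 3.53×10⁻³ / 7.85327×10⁻⁶ = 449.494 K
T = 14.2 + 449.494 = 463.694 °C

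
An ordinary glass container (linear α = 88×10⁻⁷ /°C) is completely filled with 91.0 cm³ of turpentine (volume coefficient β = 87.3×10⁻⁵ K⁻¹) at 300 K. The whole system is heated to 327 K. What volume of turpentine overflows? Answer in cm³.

The container also expands: β_container ≈ 3α = 2.64×10⁻⁵ /K
Net overflow = V₀(β_liq − 3α_cont)ΔT
β − 3α = 8.73×10⁻⁴ − 2.64×10⁻⁵ = 8.466×10⁻⁴ /K; ΔT = 27 K
ΔV = 91.0 × 8.466×10⁻⁴ × 27 = 2.08 cm³

2.08 cm³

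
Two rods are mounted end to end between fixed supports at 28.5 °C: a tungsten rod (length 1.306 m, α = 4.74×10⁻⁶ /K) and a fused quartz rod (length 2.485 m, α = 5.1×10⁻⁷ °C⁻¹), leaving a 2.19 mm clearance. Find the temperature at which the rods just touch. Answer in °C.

α₁L₁ = 6.19044×10⁻⁶ m/K, α₂L₂ = 1.26735×10⁻⁶ m/K → total 7.45779×10⁻⁶ m/K
ΔT = g/(α₁L₁+α₂L₂) = 2.19×10⁻³ / 7.45779×10⁻⁶ = 293.65 K
T = 28.5 + 293.65 = 322.15 °C

T = 322 °C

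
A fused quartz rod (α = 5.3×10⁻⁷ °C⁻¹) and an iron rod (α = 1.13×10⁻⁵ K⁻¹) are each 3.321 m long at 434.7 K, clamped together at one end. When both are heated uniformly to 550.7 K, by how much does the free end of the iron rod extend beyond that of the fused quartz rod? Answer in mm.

ΔT = 116.0 K
fused quartz: ΔL = 5.3×10⁻⁷ × 3.321 m × 116.0 = 2.0418×10⁻⁴ m = 0.20418 mm
iron: ΔL = 1.13×10⁻⁵ × 3.321 m × 116.0 = 4.3532×10⁻³ m = 4.3532 mm
difference = 4.3532 − 0.20418 = 4.14902 mm

4.15 mm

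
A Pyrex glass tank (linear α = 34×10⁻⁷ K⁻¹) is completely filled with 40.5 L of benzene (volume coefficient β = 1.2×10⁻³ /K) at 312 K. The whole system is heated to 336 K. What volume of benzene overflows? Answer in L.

The tank also expands: β_container ≈ 3α = 1.02×10⁻⁵ /K
Net overflow = V₀(β_liq − 3α_cont)ΔT
β − 3α = 1.20×10⁻³ − 1.02×10⁻⁵ = 1.1898×10⁻³ /K; ΔT = 24 K
ΔV = 40.5 × 1.1898×10⁻³ × 24 = 1.16 L

1.16 L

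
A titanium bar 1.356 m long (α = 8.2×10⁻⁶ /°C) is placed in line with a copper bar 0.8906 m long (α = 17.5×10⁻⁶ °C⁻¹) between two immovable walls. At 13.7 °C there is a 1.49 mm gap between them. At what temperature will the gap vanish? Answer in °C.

α₁L₁ = 1.11192×10⁻⁵ m/K, α₂L₂ = 1.55855×10⁻⁵ m/K → total 2.67047×10⁻⁵ m/K
ΔT = g/(α₁L₁+α₂L₂) = 1.49×10⁻³ / 2.67047×10⁻⁵ = 55.795 K
T = 13.7 + 55.795 = 69.495 °C

T = 69.5 °C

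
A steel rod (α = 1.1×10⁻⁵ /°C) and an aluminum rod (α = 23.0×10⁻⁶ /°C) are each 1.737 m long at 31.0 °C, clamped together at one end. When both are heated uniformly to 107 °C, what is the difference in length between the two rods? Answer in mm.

ΔT = 76.0 K
steel: ΔL = 1.1×10⁻⁵ × 1.737 m × 76.0 = 1.4521×10⁻³ m = 1.4521 mm
aluminum: ΔL = 23.0×10⁻⁶ × 1.737 m × 76.0 = 3.0363×10⁻³ m = 3.0363 mm
difference = 3.0363 − 1.4521 = 1.5842 mm

1.58 mm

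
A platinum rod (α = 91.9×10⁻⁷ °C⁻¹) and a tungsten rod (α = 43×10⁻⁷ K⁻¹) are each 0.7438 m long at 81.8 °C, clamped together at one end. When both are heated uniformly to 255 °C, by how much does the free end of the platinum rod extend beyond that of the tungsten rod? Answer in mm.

ΔT = 173.2 K
platinum: ΔL = 91.9×10⁻⁷ × 0.7438 m × 173.2 = 1.1839×10⁻³ m = 1.1839 mm
tungsten: ΔL = 43×10⁻⁷ × 0.7438 m × 173.2 = 5.5395×10⁻⁴ m = 0.55395 mm
difference = 1.1839 − 0.55395 = 0.62995 mm

0.630 mm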